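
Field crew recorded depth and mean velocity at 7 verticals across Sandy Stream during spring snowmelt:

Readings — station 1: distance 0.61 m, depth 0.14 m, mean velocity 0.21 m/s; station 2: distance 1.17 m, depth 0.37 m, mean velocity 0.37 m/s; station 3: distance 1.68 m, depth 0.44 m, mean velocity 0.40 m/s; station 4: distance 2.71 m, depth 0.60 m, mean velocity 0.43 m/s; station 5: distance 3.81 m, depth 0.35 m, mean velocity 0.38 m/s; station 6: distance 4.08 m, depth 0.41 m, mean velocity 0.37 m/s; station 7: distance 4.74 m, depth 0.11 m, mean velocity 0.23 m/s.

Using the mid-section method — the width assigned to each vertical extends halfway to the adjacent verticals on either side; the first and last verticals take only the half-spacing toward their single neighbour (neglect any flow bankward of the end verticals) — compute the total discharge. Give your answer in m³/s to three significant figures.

w_1 = (1.17 − 0.61)/2 = 0.28 m; q_1 = 0.21 × 0.14 × 0.28 = 0.008232 m³/s
w_2 = (1.68 − 0.61)/2 = 0.535 m; q_2 = 0.37 × 0.37 × 0.535 = 0.07324 m³/s
w_3 = (2.71 − 1.17)/2 = 0.77 m; q_3 = 0.40 × 0.44 × 0.77 = 0.1355 m³/s
w_4 = (3.81 − 1.68)/2 = 1.065 m; q_4 = 0.43 × 0.60 × 1.065 = 0.2748 m³/s
w_5 = (4.08 − 2.71)/2 = 0.685 m; q_5 = 0.38 × 0.35 × 0.685 = 0.09111 m³/s
w_6 = (4.74 − 3.81)/2 = 0.465 m; q_6 = 0.37 × 0.41 × 0.465 = 0.07054 m³/s
w_7 = (4.74 − 4.08)/2 = 0.33 m; q_7 = 0.23 × 0.11 × 0.33 = 0.008349 m³/s
Q = Σ qᵢ = 0.6618 m³/s

0.662 m³/s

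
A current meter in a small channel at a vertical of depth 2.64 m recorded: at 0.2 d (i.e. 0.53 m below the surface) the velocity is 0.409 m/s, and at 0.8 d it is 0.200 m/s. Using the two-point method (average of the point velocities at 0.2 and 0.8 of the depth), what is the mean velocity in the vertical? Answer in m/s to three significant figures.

0.305 m/s

v̄ = (0.409 + 0.200) / 2 = 0.3045 m/s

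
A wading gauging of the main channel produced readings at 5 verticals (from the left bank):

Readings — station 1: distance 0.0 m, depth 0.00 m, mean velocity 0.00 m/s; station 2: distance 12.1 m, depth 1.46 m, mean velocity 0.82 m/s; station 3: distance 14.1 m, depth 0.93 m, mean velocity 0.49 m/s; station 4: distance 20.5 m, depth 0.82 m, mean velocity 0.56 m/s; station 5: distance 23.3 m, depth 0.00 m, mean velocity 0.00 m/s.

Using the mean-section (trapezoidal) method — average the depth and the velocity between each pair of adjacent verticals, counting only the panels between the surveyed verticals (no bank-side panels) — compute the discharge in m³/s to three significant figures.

8.45 m³/s

Panel 1-2: Δb = 12.1 m, d̄ = (0.00+1.46)/2 = 0.73, v̄ = (0.00+0.82)/2 = 0.41 → q = 12.1×0.73×0.41 = 3.622 m³/s
Panel 2-3: Δb = 2 m, d̄ = (1.46+0.93)/2 = 1.195, v̄ = (0.82+0.49)/2 = 0.655 → q = 2×1.195×0.655 = 1.565 m³/s
Panel 3-4: Δb = 6.4 m, d̄ = (0.93+0.82)/2 = 0.875, v̄ = (0.49+0.56)/2 = 0.525 → q = 6.4×0.875×0.525 = 2.940 m³/s
Panel 4-5: Δb = 2.8 m, d̄ = (0.82+0.00)/2 = 0.41, v̄ = (0.56+0.00)/2 = 0.28 → q = 2.8×0.41×0.28 = 0.3214 m³/s
Q = Σ q = 8.448 m³/s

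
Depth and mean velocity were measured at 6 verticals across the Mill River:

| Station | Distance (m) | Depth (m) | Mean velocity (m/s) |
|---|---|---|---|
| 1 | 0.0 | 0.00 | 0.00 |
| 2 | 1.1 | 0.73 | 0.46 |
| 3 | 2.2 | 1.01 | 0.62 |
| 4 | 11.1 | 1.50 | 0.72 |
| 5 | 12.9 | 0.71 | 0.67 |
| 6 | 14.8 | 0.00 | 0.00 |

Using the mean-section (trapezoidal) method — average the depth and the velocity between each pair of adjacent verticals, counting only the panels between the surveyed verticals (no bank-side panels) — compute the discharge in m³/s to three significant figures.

9.70 m³/s

Panel 1-2: Δb = 1.1 m, d̄ = (0.00+0.73)/2 = 0.365, v̄ = (0.00+0.46)/2 = 0.23 → q = 1.1×0.365×0.23 = 0.09235 m³/s
Panel 2-3: Δb = 1.1 m, d̄ = (0.73+1.01)/2 = 0.87, v̄ = (0.46+0.62)/2 = 0.54 → q = 1.1×0.87×0.54 = 0.5168 m³/s
Panel 3-4: Δb = 8.9 m, d̄ = (1.01+1.50)/2 = 1.255, v̄ = (0.62+0.72)/2 = 0.67 → q = 8.9×1.255×0.67 = 7.484 m³/s
Panel 4-5: Δb = 1.8 m, d̄ = (1.50+0.71)/2 = 1.105, v̄ = (0.72+0.67)/2 = 0.695 → q = 1.8×1.105×0.695 = 1.382 m³/s
Panel 5-6: Δb = 1.9 m, d̄ = (0.71+0.00)/2 = 0.355, v̄ = (0.67+0.00)/2 = 0.335 → q = 1.9×0.355×0.335 = 0.2260 m³/s
Q = Σ q = 9.701 m³/s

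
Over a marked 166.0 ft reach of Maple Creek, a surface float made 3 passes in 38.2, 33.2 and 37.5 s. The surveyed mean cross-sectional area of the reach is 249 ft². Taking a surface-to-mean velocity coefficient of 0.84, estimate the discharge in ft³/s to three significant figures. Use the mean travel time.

t̄ = (38.2 + 33.2 + 37.5) / 3 = 36.3 s
v_surface = L / t̄ = 166.0 / 36.3 = 4.573 ft/s
v_mean = 0.84 × 4.573 = 3.841 ft/s
Q = A × v_mean = 249 × 3.841 = 956.5 ft³/s

956 ft³/s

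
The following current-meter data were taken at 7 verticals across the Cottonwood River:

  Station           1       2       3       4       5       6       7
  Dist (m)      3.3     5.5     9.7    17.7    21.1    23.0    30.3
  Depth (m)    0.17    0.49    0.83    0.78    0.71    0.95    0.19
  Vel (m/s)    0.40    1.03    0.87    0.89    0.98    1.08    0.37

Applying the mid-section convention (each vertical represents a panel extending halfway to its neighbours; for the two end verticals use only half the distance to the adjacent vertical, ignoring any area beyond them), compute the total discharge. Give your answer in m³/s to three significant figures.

16.9 m³/s

w_1 = (5.5 − 3.3)/2 = 1.1 m; q_1 = 0.40 × 0.17 × 1.1 = 0.07480 m³/s
w_2 = (9.7 − 3.3)/2 = 3.2 m; q_2 = 1.03 × 0.49 × 3.2 = 1.615 m³/s
w_3 = (17.7 − 5.5)/2 = 6.1 m; q_3 = 0.87 × 0.83 × 6.1 = 4.405 m³/s
w_4 = (21.1 − 9.7)/2 = 5.7 m; q_4 = 0.89 × 0.78 × 5.7 = 3.957 m³/s
w_5 = (23.0 − 17.7)/2 = 2.65 m; q_5 = 0.98 × 0.71 × 2.65 = 1.844 m³/s
w_6 = (30.3 − 21.1)/2 = 4.6 m; q_6 = 1.08 × 0.95 × 4.6 = 4.720 m³/s
w_7 = (30.3 − 23.0)/2 = 3.65 m; q_7 = 0.37 × 0.19 × 3.65 = 0.2566 m³/s
Q = Σ qᵢ = 16.87 m³/s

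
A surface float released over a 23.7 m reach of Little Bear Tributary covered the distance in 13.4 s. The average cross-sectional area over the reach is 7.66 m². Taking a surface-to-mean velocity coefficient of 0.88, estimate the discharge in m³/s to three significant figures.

v_surface = L / t̄ = 23.7 / 13.4 = 1.769 m/s
v_mean = 0.88 × 1.769 = 1.556 m/s
Q = A × v_mean = 7.66 × 1.556 = 11.92 m³/s

11.9 m³/s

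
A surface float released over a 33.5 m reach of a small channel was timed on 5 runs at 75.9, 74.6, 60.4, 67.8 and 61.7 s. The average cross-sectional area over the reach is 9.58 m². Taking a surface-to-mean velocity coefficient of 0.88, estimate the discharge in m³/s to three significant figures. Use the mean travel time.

4.15 m³/s

t̄ = (75.9 + 74.6 + 60.4 + 67.8 + 61.7) / 5 = 68.08 s
v_surface = L / t̄ = 33.5 / 68.08 = 0.4921 m/s
v_mean = 0.88 × 0.4921 = 0.4330 m/s
Q = A × v_mean = 9.58 × 0.4330 = 4.148 m³/s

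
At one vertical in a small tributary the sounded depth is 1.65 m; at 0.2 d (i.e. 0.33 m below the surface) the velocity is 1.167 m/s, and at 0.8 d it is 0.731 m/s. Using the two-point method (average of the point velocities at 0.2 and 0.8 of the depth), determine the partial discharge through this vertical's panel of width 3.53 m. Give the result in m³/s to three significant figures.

5.53 m³/s

v̄ = (1.167 + 0.731) / 2 = 0.9490 m/s
q = v̄ × d × w = 0.9490 × 1.65 × 3.53 = 5.527 m³/s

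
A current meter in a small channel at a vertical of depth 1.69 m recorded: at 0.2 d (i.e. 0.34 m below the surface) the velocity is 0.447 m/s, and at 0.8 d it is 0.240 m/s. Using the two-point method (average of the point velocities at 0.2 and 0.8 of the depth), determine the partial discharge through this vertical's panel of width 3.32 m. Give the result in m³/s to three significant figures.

1.93 m³/s

v̄ = (0.447 + 0.240) / 2 = 0.3435 m/s
q = v̄ × d × w = 0.3435 × 1.69 × 3.32 = 1.927 m³/s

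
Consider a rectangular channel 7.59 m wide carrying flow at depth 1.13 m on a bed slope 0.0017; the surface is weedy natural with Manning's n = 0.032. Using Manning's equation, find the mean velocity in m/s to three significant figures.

A = b·y = 7.59 × 1.13 = 8.577 m²
P = b + 2y = 7.59 + 2×1.13 = 9.850 m
R = A/P = 8.577/9.850 = 0.8707 m
Q = (1/n)·A·R^(2/3)·S^(1/2) = (1/0.032) × 8.577 × 0.8707^(2/3) × 0.0017^(1/2) = 10.08 m³/s
V = Q/A = 10.08/8.577 = 1.175 m/s

1.17 m/s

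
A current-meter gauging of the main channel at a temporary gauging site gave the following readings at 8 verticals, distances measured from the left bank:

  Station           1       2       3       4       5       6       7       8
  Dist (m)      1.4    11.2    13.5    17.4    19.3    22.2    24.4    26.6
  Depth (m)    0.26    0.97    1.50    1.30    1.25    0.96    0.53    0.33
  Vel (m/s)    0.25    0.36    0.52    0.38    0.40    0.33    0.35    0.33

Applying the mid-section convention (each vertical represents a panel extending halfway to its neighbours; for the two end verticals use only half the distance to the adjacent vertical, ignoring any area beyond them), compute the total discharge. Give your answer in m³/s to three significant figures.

8.82 m³/s

w_1 = (11.2 − 1.4)/2 = 4.9 m; q_1 = 0.25 × 0.26 × 4.9 = 0.3185 m³/s
w_2 = (13.5 − 1.4)/2 = 6.05 m; q_2 = 0.36 × 0.97 × 6.05 = 2.113 m³/s
w_3 = (17.4 − 11.2)/2 = 3.1 m; q_3 = 0.52 × 1.50 × 3.1 = 2.418 m³/s
w_4 = (19.3 − 13.5)/2 = 2.9 m; q_4 = 0.38 × 1.30 × 2.9 = 1.433 m³/s
w_5 = (22.2 − 17.4)/2 = 2.4 m; q_5 = 0.40 × 1.25 × 2.4 = 1.200 m³/s
w_6 = (24.4 − 19.3)/2 = 2.55 m; q_6 = 0.33 × 0.96 × 2.55 = 0.8078 m³/s
w_7 = (26.6 − 22.2)/2 = 2.2 m; q_7 = 0.35 × 0.53 × 2.2 = 0.4081 m³/s
w_8 = (26.6 − 24.4)/2 = 1.1 m; q_8 = 0.33 × 0.33 × 1.1 = 0.1198 m³/s
Q = Σ qᵢ = 8.817 m³/s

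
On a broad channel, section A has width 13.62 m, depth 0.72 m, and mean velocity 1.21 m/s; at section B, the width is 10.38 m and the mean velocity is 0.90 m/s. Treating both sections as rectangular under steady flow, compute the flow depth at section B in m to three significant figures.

Q = A₁V₁ = (13.62×0.72) × 1.21 = 11.87 m³/s
d₂ = Q/(b₂ V₂) = 11.87/(10.38×0.90) = 1.270 m

1.27 m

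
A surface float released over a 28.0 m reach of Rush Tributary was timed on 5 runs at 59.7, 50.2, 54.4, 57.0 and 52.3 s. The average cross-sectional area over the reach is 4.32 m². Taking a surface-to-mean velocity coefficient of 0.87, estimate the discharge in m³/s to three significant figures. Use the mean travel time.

1.92 m³/s

t̄ = (59.7 + 50.2 + 54.4 + 57.0 + 52.3) / 5 = 54.72 s
v_surface = L / t̄ = 28.0 / 54.72 = 0.5117 m/s
v_mean = 0.87 × 0.5117 = 0.4452 m/s
Q = A × v_mean = 4.32 × 0.4452 = 1.923 m³/s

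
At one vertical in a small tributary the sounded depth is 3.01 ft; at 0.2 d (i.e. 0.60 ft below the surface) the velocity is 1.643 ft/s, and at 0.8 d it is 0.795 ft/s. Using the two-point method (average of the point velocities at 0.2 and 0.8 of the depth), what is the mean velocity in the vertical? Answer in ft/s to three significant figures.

v̄ = (1.643 + 0.795) / 2 = 1.219 ft/s

1.22 ft/s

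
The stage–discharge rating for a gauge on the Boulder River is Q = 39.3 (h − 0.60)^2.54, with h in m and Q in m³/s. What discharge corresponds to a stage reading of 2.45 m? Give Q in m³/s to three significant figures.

188 m³/s

Q = 39.3 × (2.45 − 0.60)^2.54 = 39.3 × 1.85^2.54 = 187.5 m³/s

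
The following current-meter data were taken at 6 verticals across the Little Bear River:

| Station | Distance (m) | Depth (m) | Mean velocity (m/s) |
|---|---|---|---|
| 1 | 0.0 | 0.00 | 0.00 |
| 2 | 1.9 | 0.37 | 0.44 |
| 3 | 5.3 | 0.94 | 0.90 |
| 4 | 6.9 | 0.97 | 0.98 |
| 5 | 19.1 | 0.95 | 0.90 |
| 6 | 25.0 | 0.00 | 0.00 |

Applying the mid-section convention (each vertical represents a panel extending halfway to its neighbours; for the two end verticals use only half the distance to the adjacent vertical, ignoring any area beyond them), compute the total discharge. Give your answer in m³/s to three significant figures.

w_2 = (5.3 − 0.0)/2 = 2.65 m; q_2 = 0.44 × 0.37 × 2.65 = 0.4314 m³/s
w_3 = (6.9 − 1.9)/2 = 2.5 m; q_3 = 0.90 × 0.94 × 2.5 = 2.115 m³/s
w_4 = (19.1 − 5.3)/2 = 6.9 m; q_4 = 0.98 × 0.97 × 6.9 = 6.559 m³/s
w_5 = (25.0 − 6.9)/2 = 9.05 m; q_5 = 0.90 × 0.95 × 9.05 = 7.738 m³/s
Stations 1, 6 contribute zero (depth or velocity is 0).
Q = Σ qᵢ = 16.84 m³/s

16.8 m³/s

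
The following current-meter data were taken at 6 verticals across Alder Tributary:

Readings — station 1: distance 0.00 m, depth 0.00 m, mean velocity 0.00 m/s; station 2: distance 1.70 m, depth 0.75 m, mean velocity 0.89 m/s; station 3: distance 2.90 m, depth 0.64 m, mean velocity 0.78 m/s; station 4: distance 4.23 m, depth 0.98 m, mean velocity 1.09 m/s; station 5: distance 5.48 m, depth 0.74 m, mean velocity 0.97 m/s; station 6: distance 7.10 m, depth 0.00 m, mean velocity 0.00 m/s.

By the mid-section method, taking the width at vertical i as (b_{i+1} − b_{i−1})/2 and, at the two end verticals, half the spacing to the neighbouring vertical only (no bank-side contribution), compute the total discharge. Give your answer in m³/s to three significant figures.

w_2 = (2.90 − 0.00)/2 = 1.45 m; q_2 = 0.89 × 0.75 × 1.45 = 0.9679 m³/s
w_3 = (4.23 − 1.70)/2 = 1.265 m; q_3 = 0.78 × 0.64 × 1.265 = 0.6315 m³/s
w_4 = (5.48 − 2.90)/2 = 1.29 m; q_4 = 1.09 × 0.98 × 1.29 = 1.378 m³/s
w_5 = (7.10 − 4.23)/2 = 1.435 m; q_5 = 0.97 × 0.74 × 1.435 = 1.030 m³/s
Stations 1, 6 contribute zero (depth or velocity is 0).
Q = Σ qᵢ = 4.007 m³/s

4.01 m³/s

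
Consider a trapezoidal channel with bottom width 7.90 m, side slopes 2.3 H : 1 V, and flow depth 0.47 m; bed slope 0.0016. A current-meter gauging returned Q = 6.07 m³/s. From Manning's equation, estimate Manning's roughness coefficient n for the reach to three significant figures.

0.0154

A = (b + z·y)·y = (7.90 + 2.3×0.47)×0.47 = 4.221 m²
P = b + 2y√(1+z²) = 7.90 + 2×0.47×√(1+2.3²) = 10.26 m
R = A/P = 4.221/10.26 = 0.4115 m
n = (1/Q)·A·R^(2/3)·S^(1/2) = (1/6.07) × 4.221 × 0.5532 × 0.04000 = 0.01539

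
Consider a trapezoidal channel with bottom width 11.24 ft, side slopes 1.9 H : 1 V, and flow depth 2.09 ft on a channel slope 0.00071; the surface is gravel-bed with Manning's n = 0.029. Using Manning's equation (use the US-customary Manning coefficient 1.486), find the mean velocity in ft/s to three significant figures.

1.85 ft/s

A = (b + z·y)·y = (11.24 + 1.9×2.09)×2.09 = 31.79 ft²
P = b + 2y√(1+z²) = 11.24 + 2×2.09×√(1+1.9²) = 20.21 ft
R = A/P = 31.79/20.21 = 1.573 ft
Q = (1.486/n)·A·R^(2/3)·S^(1/2) = (1.486/0.029) × 31.79 × 1.573^(2/3) × 0.00071^(1/2) = 58.70 ft³/s
V = Q/A = 58.70/31.79 = 1.846 ft/s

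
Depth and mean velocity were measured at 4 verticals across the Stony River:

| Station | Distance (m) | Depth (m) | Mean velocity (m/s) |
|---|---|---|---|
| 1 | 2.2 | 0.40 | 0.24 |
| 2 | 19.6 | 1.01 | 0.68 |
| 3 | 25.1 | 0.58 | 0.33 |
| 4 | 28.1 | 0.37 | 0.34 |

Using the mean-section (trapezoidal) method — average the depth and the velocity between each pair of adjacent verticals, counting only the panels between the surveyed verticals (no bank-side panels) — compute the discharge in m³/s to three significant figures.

8.33 m³/s

Panel 1-2: Δb = 17.4 m, d̄ = (0.40+1.01)/2 = 0.705, v̄ = (0.24+0.68)/2 = 0.46 → q = 17.4×0.705×0.46 = 5.643 m³/s
Panel 2-3: Δb = 5.5 m, d̄ = (1.01+0.58)/2 = 0.795, v̄ = (0.68+0.33)/2 = 0.505 → q = 5.5×0.795×0.505 = 2.208 m³/s
Panel 3-4: Δb = 3 m, d̄ = (0.58+0.37)/2 = 0.475, v̄ = (0.33+0.34)/2 = 0.335 → q = 3×0.475×0.335 = 0.4774 m³/s
Q = Σ q = 8.328 m³/s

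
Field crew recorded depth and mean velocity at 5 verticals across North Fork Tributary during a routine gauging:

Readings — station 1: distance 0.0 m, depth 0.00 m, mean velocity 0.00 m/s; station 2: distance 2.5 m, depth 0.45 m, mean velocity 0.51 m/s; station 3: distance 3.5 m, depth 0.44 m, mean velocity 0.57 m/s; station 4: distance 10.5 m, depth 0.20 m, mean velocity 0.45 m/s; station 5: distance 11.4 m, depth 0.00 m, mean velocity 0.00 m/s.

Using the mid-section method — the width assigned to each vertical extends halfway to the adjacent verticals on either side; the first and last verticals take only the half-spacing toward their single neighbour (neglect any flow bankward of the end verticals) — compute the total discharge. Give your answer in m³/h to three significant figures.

w_2 = (3.5 − 0.0)/2 = 1.75 m; q_2 = 0.51 × 0.45 × 1.75 = 0.4016 m³/s
w_3 = (10.5 − 2.5)/2 = 4 m; q_3 = 0.57 × 0.44 × 4 = 1.003 m³/s
w_4 = (11.4 − 3.5)/2 = 3.95 m; q_4 = 0.45 × 0.20 × 3.95 = 0.3555 m³/s
Stations 1, 5 contribute zero (depth or velocity is 0).
Q = Σ qᵢ = 1.760 m³/s
= 1.760 × 3600 = 6337 m³/h

6340 m³/h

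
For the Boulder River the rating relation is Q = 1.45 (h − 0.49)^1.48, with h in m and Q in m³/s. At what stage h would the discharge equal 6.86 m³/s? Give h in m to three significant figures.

3.35 m

h − h₀ = (Q/C)^(1/b) = (6.86/1.45)^(1/1.48) = 2.858 m
h = 0.49 + 2.858 = 3.348 m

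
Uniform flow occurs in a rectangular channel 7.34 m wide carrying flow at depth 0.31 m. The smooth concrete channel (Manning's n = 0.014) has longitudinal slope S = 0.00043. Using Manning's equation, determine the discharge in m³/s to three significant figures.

1.46 m³/s

A = b·y = 7.34 × 0.31 = 2.275 m²
P = b + 2y = 7.34 + 2×0.31 = 7.960 m
R = A/P = 2.275/7.960 = 0.2859 m
Q = (1/n)·A·R^(2/3)·S^(1/2) = (1/0.014) × 2.275 × 0.2859^(2/3) × 0.00043^(1/2) = 1.462 m³/s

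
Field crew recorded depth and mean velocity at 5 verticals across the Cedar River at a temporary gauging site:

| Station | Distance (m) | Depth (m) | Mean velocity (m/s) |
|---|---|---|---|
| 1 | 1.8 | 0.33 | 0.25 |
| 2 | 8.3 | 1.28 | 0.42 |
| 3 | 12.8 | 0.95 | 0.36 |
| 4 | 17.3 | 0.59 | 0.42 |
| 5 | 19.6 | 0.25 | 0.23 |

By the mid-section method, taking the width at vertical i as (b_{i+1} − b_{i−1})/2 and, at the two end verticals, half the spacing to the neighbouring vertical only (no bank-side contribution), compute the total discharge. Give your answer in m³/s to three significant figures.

5.67 m³/s

w_1 = (8.3 − 1.8)/2 = 3.25 m; q_1 = 0.25 × 0.33 × 3.25 = 0.2681 m³/s
w_2 = (12.8 − 1.8)/2 = 5.5 m; q_2 = 0.42 × 1.28 × 5.5 = 2.957 m³/s
w_3 = (17.3 − 8.3)/2 = 4.5 m; q_3 = 0.36 × 0.95 × 4.5 = 1.539 m³/s
w_4 = (19.6 − 12.8)/2 = 3.4 m; q_4 = 0.42 × 0.59 × 3.4 = 0.8425 m³/s
w_5 = (19.6 − 17.3)/2 = 1.15 m; q_5 = 0.23 × 0.25 × 1.15 = 0.06613 m³/s
Q = Σ qᵢ = 5.673 m³/s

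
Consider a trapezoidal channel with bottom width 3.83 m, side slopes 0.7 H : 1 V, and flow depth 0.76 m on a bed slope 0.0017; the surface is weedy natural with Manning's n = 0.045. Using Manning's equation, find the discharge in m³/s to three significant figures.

A = (b + z·y)·y = (3.83 + 0.7×0.76)×0.76 = 3.315 m²
P = b + 2y√(1+z²) = 3.83 + 2×0.76×√(1+0.7²) = 5.685 m
R = A/P = 3.315/5.685 = 0.5831 m
Q = (1/n)·A·R^(2/3)·S^(1/2) = (1/0.045) × 3.315 × 0.5831^(2/3) × 0.0017^(1/2) = 2.120 m³/s

2.12 m³/s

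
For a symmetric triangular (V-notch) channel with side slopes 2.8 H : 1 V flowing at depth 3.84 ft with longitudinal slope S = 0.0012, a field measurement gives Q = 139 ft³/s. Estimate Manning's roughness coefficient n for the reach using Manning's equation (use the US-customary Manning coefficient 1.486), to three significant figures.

0.0227

A = z·y² = 2.8×3.84² = 41.29 ft²
P = 2y√(1+z²) = 2×3.84×√(1+2.8²) = 22.83 ft
R = A/P = 41.29/22.83 = 1.808 ft
n = (1.486/Q)·A·R^(2/3)·S^(1/2) = (1.486/139) × 41.29 × 1.484 × 0.03464 = 0.02269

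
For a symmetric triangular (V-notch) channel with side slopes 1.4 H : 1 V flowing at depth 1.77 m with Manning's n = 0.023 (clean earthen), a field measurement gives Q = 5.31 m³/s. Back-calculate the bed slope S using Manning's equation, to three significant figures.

A = z·y² = 1.4×1.77² = 4.386 m²
P = 2y√(1+z²) = 2×1.77×√(1+1.4²) = 6.090 m
R = A/P = 4.386/6.090 = 0.7202 m
S = (Q·n / (1·A·R^(2/3)))² = (5.31×0.023 / (1×4.386×0.8034))² = 0.001201

0.00120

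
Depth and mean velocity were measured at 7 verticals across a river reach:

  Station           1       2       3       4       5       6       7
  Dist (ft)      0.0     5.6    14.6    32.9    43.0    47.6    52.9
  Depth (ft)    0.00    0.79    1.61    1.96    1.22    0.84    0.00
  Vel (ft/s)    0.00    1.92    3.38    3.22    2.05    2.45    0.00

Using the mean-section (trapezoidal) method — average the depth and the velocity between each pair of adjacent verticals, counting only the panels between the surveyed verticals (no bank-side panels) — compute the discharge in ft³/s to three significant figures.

Panel 1-2: Δb = 5.6 ft, d̄ = (0.00+0.79)/2 = 0.395, v̄ = (0.00+1.92)/2 = 0.96 → q = 5.6×0.395×0.96 = 2.124 ft³/s
Panel 2-3: Δb = 9 ft, d̄ = (0.79+1.61)/2 = 1.2, v̄ = (1.92+3.38)/2 = 2.65 → q = 9×1.2×2.65 = 28.62 ft³/s
Panel 3-4: Δb = 18.3 ft, d̄ = (1.61+1.96)/2 = 1.785, v̄ = (3.38+3.22)/2 = 3.3 → q = 18.3×1.785×3.3 = 107.8 ft³/s
Panel 4-5: Δb = 10.1 ft, d̄ = (1.96+1.22)/2 = 1.59, v̄ = (3.22+2.05)/2 = 2.635 → q = 10.1×1.59×2.635 = 42.32 ft³/s
Panel 5-6: Δb = 4.6 ft, d̄ = (1.22+0.84)/2 = 1.03, v̄ = (2.05+2.45)/2 = 2.25 → q = 4.6×1.03×2.25 = 10.66 ft³/s
Panel 6-7: Δb = 5.3 ft, d̄ = (0.84+0.00)/2 = 0.42, v̄ = (2.45+0.00)/2 = 1.225 → q = 5.3×0.42×1.225 = 2.727 ft³/s
Q = Σ q = 194.2 ft³/s

194 ft³/s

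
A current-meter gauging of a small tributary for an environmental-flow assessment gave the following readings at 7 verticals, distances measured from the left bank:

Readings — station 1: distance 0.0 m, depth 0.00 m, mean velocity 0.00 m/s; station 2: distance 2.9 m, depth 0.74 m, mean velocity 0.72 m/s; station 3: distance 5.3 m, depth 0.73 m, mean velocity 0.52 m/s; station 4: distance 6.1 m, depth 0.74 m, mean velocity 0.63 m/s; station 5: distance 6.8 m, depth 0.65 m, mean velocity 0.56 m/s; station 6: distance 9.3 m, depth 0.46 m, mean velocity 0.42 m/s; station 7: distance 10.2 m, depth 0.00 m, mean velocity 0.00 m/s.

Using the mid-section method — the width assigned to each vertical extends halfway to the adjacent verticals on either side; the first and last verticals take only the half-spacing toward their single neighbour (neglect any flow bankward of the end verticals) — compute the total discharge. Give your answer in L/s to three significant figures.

3280 L/s

w_2 = (5.3 − 0.0)/2 = 2.65 m; q_2 = 0.72 × 0.74 × 2.65 = 1.412 m³/s
w_3 = (6.1 − 2.9)/2 = 1.6 m; q_3 = 0.52 × 0.73 × 1.6 = 0.6074 m³/s
w_4 = (6.8 − 5.3)/2 = 0.75 m; q_4 = 0.63 × 0.74 × 0.75 = 0.3497 m³/s
w_5 = (9.3 − 6.1)/2 = 1.6 m; q_5 = 0.56 × 0.65 × 1.6 = 0.5824 m³/s
w_6 = (10.2 − 6.8)/2 = 1.7 m; q_6 = 0.42 × 0.46 × 1.7 = 0.3284 m³/s
Stations 1, 7 contribute zero (depth or velocity is 0).
Q = Σ qᵢ = 3.280 m³/s
= 3.280 × 1000 = 3280 L/s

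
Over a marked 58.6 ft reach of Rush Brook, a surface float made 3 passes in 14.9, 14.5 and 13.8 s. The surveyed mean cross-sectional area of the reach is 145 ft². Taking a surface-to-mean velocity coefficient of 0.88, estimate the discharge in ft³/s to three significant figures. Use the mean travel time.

t̄ = (14.9 + 14.5 + 13.8) / 3 = 14.4 s
v_surface = L / t̄ = 58.6 / 14.4 = 4.069 ft/s
v_mean = 0.88 × 4.069 = 3.581 ft/s
Q = A × v_mean = 145 × 3.581 = 519.3 ft³/s

519 ft³/s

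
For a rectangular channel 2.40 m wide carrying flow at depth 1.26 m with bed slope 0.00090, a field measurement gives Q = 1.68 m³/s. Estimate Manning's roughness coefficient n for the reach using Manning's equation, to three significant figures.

A = b·y = 2.40 × 1.26 = 3.024 m²
P = b + 2y = 2.40 + 2×1.26 = 4.920 m
R = A/P = 3.024/4.920 = 0.6146 m
n = (1/Q)·A·R^(2/3)·S^(1/2) = (1/1.68) × 3.024 × 0.7229 × 0.03000 = 0.03904

0.0390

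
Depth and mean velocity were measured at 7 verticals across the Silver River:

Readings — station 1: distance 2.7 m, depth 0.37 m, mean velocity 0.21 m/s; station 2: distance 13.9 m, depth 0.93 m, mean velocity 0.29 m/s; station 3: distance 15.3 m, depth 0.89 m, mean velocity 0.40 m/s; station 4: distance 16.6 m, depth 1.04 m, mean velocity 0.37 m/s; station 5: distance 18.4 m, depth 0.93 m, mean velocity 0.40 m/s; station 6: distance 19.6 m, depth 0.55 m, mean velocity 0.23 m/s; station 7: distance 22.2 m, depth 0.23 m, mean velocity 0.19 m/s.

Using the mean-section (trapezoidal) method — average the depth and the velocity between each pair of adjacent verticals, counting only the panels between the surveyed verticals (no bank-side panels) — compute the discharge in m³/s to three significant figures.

Panel 1-2: Δb = 11.2 m, d̄ = (0.37+0.93)/2 = 0.65, v̄ = (0.21+0.29)/2 = 0.25 → q = 11.2×0.65×0.25 = 1.820 m³/s
Panel 2-3: Δb = 1.4 m, d̄ = (0.93+0.89)/2 = 0.91, v̄ = (0.29+0.40)/2 = 0.345 → q = 1.4×0.91×0.345 = 0.4395 m³/s
Panel 3-4: Δb = 1.3 m, d̄ = (0.89+1.04)/2 = 0.965, v̄ = (0.40+0.37)/2 = 0.385 → q = 1.3×0.965×0.385 = 0.4830 m³/s
Panel 4-5: Δb = 1.8 m, d̄ = (1.04+0.93)/2 = 0.985, v̄ = (0.37+0.40)/2 = 0.385 → q = 1.8×0.985×0.385 = 0.6826 m³/s
Panel 5-6: Δb = 1.2 m, d̄ = (0.93+0.55)/2 = 0.74, v̄ = (0.40+0.23)/2 = 0.315 → q = 1.2×0.74×0.315 = 0.2797 m³/s
Panel 6-7: Δb = 2.6 m, d̄ = (0.55+0.23)/2 = 0.39, v̄ = (0.23+0.19)/2 = 0.21 → q = 2.6×0.39×0.21 = 0.2129 m³/s
Q = Σ q = 3.918 m³/s

3.92 m³/s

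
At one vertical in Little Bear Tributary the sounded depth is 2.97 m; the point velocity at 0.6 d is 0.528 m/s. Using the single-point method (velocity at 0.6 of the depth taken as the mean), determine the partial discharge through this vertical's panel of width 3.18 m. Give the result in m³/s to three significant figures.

v̄ = v₀.₆ = 0.528 m/s
q = v̄ × d × w = 0.5280 × 2.97 × 3.18 = 4.987 m³/s

4.99 m³/s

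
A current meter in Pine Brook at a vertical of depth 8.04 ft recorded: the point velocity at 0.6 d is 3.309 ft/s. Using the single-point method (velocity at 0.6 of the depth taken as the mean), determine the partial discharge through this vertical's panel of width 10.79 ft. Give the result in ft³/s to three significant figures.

v̄ = v₀.₆ = 3.309 ft/s
q = v̄ × d × w = 3.309 × 8.04 × 10.79 = 287.1 ft³/s

287 ft³/s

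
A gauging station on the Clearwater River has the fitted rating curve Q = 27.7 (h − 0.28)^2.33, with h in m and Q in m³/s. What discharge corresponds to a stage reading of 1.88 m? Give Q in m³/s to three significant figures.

Q = 27.7 × (1.88 − 0.28)^2.33 = 27.7 × 1.6^2.33 = 82.81 m³/s

82.8 m³/s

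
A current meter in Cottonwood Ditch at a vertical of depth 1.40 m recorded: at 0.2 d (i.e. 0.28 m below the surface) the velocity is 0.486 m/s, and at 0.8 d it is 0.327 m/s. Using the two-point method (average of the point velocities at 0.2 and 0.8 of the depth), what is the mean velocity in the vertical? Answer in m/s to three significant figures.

0.407 m/s

v̄ = (0.486 + 0.327) / 2 = 0.4065 m/s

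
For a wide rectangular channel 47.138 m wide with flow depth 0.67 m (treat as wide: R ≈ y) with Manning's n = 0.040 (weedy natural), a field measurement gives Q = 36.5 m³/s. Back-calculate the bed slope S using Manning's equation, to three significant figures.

A = b·y = 47.138 × 0.67 = 31.58 m²
Wide channel: R ≈ y = 0.67 m
S = (Q·n / (1·A·R^(2/3)))² = (36.5×0.040 / (1×31.58×0.7657))² = 0.003645

0.00365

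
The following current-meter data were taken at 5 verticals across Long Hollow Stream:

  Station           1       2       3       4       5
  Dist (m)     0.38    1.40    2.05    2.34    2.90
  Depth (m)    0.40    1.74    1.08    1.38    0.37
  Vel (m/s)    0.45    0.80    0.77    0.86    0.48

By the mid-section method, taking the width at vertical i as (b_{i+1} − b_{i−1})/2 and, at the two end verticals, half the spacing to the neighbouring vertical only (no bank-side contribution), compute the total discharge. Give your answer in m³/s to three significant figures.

w_1 = (1.40 − 0.38)/2 = 0.51 m; q_1 = 0.45 × 0.40 × 0.51 = 0.09180 m³/s
w_2 = (2.05 − 0.38)/2 = 0.835 m; q_2 = 0.80 × 1.74 × 0.835 = 1.162 m³/s
w_3 = (2.34 − 1.40)/2 = 0.47 m; q_3 = 0.77 × 1.08 × 0.47 = 0.3909 m³/s
w_4 = (2.90 − 2.05)/2 = 0.425 m; q_4 = 0.86 × 1.38 × 0.425 = 0.5044 m³/s
w_5 = (2.90 − 2.34)/2 = 0.28 m; q_5 = 0.48 × 0.37 × 0.28 = 0.04973 m³/s
Q = Σ qᵢ = 2.199 m³/s

2.20 m³/s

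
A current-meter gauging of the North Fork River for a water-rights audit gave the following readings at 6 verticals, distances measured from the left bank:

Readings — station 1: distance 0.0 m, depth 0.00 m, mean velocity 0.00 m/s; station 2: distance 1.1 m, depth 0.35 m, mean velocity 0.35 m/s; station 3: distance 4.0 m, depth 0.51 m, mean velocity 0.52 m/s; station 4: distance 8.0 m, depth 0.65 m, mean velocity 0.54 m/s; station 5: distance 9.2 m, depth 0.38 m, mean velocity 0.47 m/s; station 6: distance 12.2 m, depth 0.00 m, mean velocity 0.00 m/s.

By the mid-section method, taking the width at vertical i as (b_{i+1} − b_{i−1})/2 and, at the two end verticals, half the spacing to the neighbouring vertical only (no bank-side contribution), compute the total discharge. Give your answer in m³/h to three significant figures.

8810 m³/h

w_2 = (4.0 − 0.0)/2 = 2 m; q_2 = 0.35 × 0.35 × 2 = 0.2450 m³/s
w_3 = (8.0 − 1.1)/2 = 3.45 m; q_3 = 0.52 × 0.51 × 3.45 = 0.9149 m³/s
w_4 = (9.2 − 4.0)/2 = 2.6 m; q_4 = 0.54 × 0.65 × 2.6 = 0.9126 m³/s
w_5 = (12.2 − 8.0)/2 = 2.1 m; q_5 = 0.47 × 0.38 × 2.1 = 0.3751 m³/s
Stations 1, 6 contribute zero (depth or velocity is 0).
Q = Σ qᵢ = 2.448 m³/s
= 2.448 × 3600 = 8811 m³/h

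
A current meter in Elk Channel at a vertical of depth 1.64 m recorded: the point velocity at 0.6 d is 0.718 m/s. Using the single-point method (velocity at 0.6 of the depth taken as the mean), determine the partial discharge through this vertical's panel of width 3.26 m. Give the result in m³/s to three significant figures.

v̄ = v₀.₆ = 0.718 m/s
q = v̄ × d × w = 0.7180 × 1.64 × 3.26 = 3.839 m³/s

3.84 m³/s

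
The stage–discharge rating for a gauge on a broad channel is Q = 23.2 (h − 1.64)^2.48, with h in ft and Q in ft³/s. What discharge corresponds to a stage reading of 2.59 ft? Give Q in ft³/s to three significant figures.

20.4 ft³/s

Q = 23.2 × (2.59 − 1.64)^2.48 = 23.2 × 0.95^2.48 = 20.43 ft³/s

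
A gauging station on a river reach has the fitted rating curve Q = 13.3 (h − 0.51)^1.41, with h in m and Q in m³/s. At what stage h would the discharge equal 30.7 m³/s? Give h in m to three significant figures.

h − h₀ = (Q/C)^(1/b) = (30.7/13.3)^(1/1.41) = 1.810 m
h = 0.51 + 1.810 = 2.320 m

2.32 m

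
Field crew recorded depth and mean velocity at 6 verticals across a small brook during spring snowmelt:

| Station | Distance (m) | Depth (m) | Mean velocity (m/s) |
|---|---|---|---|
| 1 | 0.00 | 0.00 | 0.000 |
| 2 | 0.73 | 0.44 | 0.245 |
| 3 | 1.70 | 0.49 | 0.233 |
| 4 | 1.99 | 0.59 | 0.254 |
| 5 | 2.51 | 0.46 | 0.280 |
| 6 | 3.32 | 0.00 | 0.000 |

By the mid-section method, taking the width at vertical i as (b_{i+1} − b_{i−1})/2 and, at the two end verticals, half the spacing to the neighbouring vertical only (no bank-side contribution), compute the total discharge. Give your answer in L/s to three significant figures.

310 L/s

w_2 = (1.70 − 0.00)/2 = 0.85 m; q_2 = 0.245 × 0.44 × 0.85 = 0.09163 m³/s
w_3 = (1.99 − 0.73)/2 = 0.63 m; q_3 = 0.233 × 0.49 × 0.63 = 0.07193 m³/s
w_4 = (2.51 − 1.70)/2 = 0.405 m; q_4 = 0.254 × 0.59 × 0.405 = 0.06069 m³/s
w_5 = (3.32 − 1.99)/2 = 0.665 m; q_5 = 0.280 × 0.46 × 0.665 = 0.08565 m³/s
Stations 1, 6 contribute zero (depth or velocity is 0).
Q = Σ qᵢ = 0.3099 m³/s
= 0.3099 × 1000 = 309.9 L/s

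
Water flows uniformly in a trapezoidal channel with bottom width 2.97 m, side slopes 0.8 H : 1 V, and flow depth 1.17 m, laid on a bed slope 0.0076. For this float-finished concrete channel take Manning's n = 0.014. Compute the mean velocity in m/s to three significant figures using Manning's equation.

A = (b + z·y)·y = (2.97 + 0.8×1.17)×1.17 = 4.570 m²
P = b + 2y√(1+z²) = 2.97 + 2×1.17×√(1+0.8²) = 5.967 m
R = A/P = 4.570/5.967 = 0.7659 m
Q = (1/n)·A·R^(2/3)·S^(1/2) = (1/0.014) × 4.570 × 0.7659^(2/3) × 0.0076^(1/2) = 23.82 m³/s
V = Q/A = 23.82/4.570 = 5.213 m/s

5.21 m/s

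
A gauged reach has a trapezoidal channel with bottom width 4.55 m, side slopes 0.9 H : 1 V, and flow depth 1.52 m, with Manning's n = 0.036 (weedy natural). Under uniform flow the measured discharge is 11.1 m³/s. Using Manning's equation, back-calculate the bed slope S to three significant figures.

A = (b + z·y)·y = (4.55 + 0.9×1.52)×1.52 = 8.995 m²
P = b + 2y√(1+z²) = 4.55 + 2×1.52×√(1+0.9²) = 8.640 m
R = A/P = 8.995/8.640 = 1.041 m
S = (Q·n / (1·A·R^(2/3)))² = (11.1×0.036 / (1×8.995×1.027))² = 0.001870

0.00187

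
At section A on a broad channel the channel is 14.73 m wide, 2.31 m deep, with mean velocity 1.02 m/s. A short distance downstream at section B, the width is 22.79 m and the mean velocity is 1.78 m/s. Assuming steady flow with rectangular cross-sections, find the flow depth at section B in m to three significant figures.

0.856 m

Q = A₁V₁ = (14.73×2.31) × 1.02 = 34.71 m³/s
d₂ = Q/(b₂ V₂) = 34.71/(22.79×1.78) = 0.8556 m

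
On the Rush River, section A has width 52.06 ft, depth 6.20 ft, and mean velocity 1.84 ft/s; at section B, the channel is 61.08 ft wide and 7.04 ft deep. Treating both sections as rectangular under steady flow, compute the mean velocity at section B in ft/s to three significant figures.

1.38 ft/s

Q = A₁V₁ = (52.06×6.20) × 1.84 = 593.9 ft³/s
A₂ = 61.08 × 7.04 = 430.0 ft²
V₂ = Q/A₂ = 593.9/430.0 = 1.381 ft/s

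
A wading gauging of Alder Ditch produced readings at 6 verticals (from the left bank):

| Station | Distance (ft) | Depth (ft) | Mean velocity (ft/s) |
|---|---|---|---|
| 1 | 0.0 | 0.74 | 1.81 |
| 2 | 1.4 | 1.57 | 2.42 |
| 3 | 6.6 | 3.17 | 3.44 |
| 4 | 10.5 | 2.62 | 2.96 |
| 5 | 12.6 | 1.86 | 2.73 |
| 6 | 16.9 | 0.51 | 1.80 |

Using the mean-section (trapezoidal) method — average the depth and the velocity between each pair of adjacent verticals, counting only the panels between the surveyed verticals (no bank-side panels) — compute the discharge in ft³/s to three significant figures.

Panel 1-2: Δb = 1.4 ft, d̄ = (0.74+1.57)/2 = 1.155, v̄ = (1.81+2.42)/2 = 2.115 → q = 1.4×1.155×2.115 = 3.420 ft³/s
Panel 2-3: Δb = 5.2 ft, d̄ = (1.57+3.17)/2 = 2.37, v̄ = (2.42+3.44)/2 = 2.93 → q = 5.2×2.37×2.93 = 36.11 ft³/s
Panel 3-4: Δb = 3.9 ft, d̄ = (3.17+2.62)/2 = 2.895, v̄ = (3.44+2.96)/2 = 3.2 → q = 3.9×2.895×3.2 = 36.13 ft³/s
Panel 4-5: Δb = 2.1 ft, d̄ = (2.62+1.86)/2 = 2.24, v̄ = (2.96+2.73)/2 = 2.845 → q = 2.1×2.24×2.845 = 13.38 ft³/s
Panel 5-6: Δb = 4.3 ft, d̄ = (1.86+0.51)/2 = 1.185, v̄ = (2.73+1.80)/2 = 2.265 → q = 4.3×1.185×2.265 = 11.54 ft³/s
Q = Σ q = 100.6 ft³/s

101 ft³/s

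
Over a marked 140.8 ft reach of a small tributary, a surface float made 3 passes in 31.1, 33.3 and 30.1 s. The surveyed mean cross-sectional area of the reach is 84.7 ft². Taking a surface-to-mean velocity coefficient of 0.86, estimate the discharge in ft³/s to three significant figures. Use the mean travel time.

326 ft³/s

t̄ = (31.1 + 33.3 + 30.1) / 3 = 31.5 s
v_surface = L / t̄ = 140.8 / 31.5 = 4.470 ft/s
v_mean = 0.86 × 4.470 = 3.844 ft/s
Q = A × v_mean = 84.7 × 3.844 = 325.6 ft³/s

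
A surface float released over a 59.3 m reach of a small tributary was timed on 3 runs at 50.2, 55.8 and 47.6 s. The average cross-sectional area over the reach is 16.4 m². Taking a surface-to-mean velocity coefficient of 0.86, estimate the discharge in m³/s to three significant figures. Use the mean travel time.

16.3 m³/s

t̄ = (50.2 + 55.8 + 47.6) / 3 = 51.2 s
v_surface = L / t̄ = 59.3 / 51.2 = 1.158 m/s
v_mean = 0.86 × 1.158 = 0.9961 m/s
Q = A × v_mean = 16.4 × 0.9961 = 16.34 m³/s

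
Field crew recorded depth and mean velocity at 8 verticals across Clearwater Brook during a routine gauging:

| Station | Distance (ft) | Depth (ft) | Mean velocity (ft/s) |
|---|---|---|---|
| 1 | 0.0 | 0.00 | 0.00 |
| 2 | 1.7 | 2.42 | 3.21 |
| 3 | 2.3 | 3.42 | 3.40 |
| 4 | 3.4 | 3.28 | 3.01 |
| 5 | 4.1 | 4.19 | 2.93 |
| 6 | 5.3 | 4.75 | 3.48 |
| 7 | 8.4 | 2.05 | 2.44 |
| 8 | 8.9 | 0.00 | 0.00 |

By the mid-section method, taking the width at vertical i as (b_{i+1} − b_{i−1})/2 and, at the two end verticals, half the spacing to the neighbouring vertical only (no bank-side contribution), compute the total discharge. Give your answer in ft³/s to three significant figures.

83.9 ft³/s

w_2 = (2.3 − 0.0)/2 = 1.15 ft; q_2 = 3.21 × 2.42 × 1.15 = 8.933 ft³/s
w_3 = (3.4 − 1.7)/2 = 0.85 ft; q_3 = 3.40 × 3.42 × 0.85 = 9.884 ft³/s
w_4 = (4.1 − 2.3)/2 = 0.9 ft; q_4 = 3.01 × 3.28 × 0.9 = 8.886 ft³/s
w_5 = (5.3 − 3.4)/2 = 0.95 ft; q_5 = 2.93 × 4.19 × 0.95 = 11.66 ft³/s
w_6 = (8.4 − 4.1)/2 = 2.15 ft; q_6 = 3.48 × 4.75 × 2.15 = 35.54 ft³/s
w_7 = (8.9 − 5.3)/2 = 1.8 ft; q_7 = 2.44 × 2.05 × 1.8 = 9.004 ft³/s
Stations 1, 8 contribute zero (depth or velocity is 0).
Q = Σ qᵢ = 83.91 ft³/s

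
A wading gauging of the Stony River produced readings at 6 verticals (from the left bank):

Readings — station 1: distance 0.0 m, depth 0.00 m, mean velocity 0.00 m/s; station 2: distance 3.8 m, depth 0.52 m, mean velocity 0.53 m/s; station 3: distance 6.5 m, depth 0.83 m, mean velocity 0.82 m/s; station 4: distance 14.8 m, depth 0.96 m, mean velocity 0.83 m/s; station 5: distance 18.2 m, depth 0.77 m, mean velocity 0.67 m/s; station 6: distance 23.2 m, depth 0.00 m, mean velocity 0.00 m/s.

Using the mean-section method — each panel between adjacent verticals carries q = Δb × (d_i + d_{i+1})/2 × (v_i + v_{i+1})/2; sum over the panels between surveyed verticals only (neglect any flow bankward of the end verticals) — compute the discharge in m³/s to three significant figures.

10.5 m³/s

Panel 1-2: Δb = 3.8 m, d̄ = (0.00+0.52)/2 = 0.26, v̄ = (0.00+0.53)/2 = 0.265 → q = 3.8×0.26×0.265 = 0.2618 m³/s
Panel 2-3: Δb = 2.7 m, d̄ = (0.52+0.83)/2 = 0.675, v̄ = (0.53+0.82)/2 = 0.675 → q = 2.7×0.675×0.675 = 1.230 m³/s
Panel 3-4: Δb = 8.3 m, d̄ = (0.83+0.96)/2 = 0.895, v̄ = (0.82+0.83)/2 = 0.825 → q = 8.3×0.895×0.825 = 6.129 m³/s
Panel 4-5: Δb = 3.4 m, d̄ = (0.96+0.77)/2 = 0.865, v̄ = (0.83+0.67)/2 = 0.75 → q = 3.4×0.865×0.75 = 2.206 m³/s
Panel 5-6: Δb = 5 m, d̄ = (0.77+0.00)/2 = 0.385, v̄ = (0.67+0.00)/2 = 0.335 → q = 5×0.385×0.335 = 0.6449 m³/s
Q = Σ q = 10.47 m³/s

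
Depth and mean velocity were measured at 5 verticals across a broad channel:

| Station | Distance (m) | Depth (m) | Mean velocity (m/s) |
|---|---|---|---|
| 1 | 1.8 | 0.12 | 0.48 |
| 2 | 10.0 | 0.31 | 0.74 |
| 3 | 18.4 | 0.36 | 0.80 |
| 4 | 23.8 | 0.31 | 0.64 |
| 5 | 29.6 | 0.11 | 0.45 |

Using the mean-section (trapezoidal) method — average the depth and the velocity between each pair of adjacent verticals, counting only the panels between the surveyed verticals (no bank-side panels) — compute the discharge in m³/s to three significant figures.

5.21 m³/s

Panel 1-2: Δb = 8.2 m, d̄ = (0.12+0.31)/2 = 0.215, v̄ = (0.48+0.74)/2 = 0.61 → q = 8.2×0.215×0.61 = 1.075 m³/s
Panel 2-3: Δb = 8.4 m, d̄ = (0.31+0.36)/2 = 0.335, v̄ = (0.74+0.80)/2 = 0.77 → q = 8.4×0.335×0.77 = 2.167 m³/s
Panel 3-4: Δb = 5.4 m, d̄ = (0.36+0.31)/2 = 0.335, v̄ = (0.80+0.64)/2 = 0.72 → q = 5.4×0.335×0.72 = 1.302 m³/s
Panel 4-5: Δb = 5.8 m, d̄ = (0.31+0.11)/2 = 0.21, v̄ = (0.64+0.45)/2 = 0.545 → q = 5.8×0.21×0.545 = 0.6638 m³/s
Q = Σ q = 5.209 m³/s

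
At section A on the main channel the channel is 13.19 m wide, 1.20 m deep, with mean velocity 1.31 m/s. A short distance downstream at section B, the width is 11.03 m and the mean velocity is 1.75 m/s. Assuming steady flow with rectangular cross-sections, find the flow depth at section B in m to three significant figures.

1.07 m

Q = A₁V₁ = (13.19×1.20) × 1.31 = 20.73 m³/s
d₂ = Q/(b₂ V₂) = 20.73/(11.03×1.75) = 1.074 m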